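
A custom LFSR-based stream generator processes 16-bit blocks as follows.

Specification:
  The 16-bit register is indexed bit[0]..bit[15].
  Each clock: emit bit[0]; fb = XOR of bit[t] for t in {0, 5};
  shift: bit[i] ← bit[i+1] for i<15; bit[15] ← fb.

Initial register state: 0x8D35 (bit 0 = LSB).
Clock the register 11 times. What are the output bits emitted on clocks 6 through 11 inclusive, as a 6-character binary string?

reg_0 = 0x8D35
clock 1: out=1, reg = 0x469A
clock 2: out=0, reg = 0x234D
clock 3: out=1, reg = 0x91A6
clock 4: out=0, reg = 0xC8D3
clock 5: out=1, reg = 0xE469
clock 6: out=1, reg = 0x7234
clock 7: out=0, reg = 0xB91A
clock 8: out=0, reg = 0x5C8D
clock 9: out=1, reg = 0xAE46
clock 10: out=0, reg = 0x5723
clock 11: out=1, reg = 0x2B91

100101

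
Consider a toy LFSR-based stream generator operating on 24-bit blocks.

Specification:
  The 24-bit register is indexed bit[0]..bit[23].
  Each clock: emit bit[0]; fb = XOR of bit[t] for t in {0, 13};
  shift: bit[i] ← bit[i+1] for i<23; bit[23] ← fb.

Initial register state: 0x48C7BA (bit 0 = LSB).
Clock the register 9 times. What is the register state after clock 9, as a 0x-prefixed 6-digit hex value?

reg_0 = 0x48C7BA
clock 1: out=0, reg = 0x2463DD
clock 2: out=1, reg = 0x1231EE
clock 3: out=0, reg = 0x8918F7
clock 4: out=1, reg = 0xC48C7B
clock 5: out=1, reg = 0xE2463D
clock 6: out=1, reg = 0xF1231E
clock 7: out=0, reg = 0xF8918F
clock 8: out=1, reg = 0xFC48C7
clock 9: out=1, reg = 0xFE2463

0xFE2463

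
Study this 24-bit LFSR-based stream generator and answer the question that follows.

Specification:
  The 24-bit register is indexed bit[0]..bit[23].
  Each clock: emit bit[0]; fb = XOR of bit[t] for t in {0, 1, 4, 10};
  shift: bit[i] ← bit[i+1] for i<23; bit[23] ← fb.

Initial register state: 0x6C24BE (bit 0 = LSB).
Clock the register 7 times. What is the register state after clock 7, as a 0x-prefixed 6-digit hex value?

0x46D849

reg_0 = 0x6C24BE
clock 1: out=0, reg = 0xB6125F
clock 2: out=1, reg = 0xDB092F
clock 3: out=1, reg = 0x6D8497
clock 4: out=1, reg = 0x36C24B
clock 5: out=1, reg = 0x1B6125
clock 6: out=1, reg = 0x8DB092
clock 7: out=0, reg = 0x46D849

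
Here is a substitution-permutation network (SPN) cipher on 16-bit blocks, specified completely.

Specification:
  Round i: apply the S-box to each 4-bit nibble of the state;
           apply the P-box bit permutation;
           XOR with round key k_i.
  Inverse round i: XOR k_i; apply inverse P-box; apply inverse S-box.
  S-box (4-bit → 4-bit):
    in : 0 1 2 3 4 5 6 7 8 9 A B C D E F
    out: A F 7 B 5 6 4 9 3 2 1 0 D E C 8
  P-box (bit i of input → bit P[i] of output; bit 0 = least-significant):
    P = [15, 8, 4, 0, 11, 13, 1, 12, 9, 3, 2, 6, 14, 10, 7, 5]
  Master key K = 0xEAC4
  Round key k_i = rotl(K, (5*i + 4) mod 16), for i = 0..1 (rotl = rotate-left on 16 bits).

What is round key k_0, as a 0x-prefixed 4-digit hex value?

0xAC4E

K = 0xEAC4
k_0 = rotl(K, (5*0+4) mod 16) = rotl(K, 4) = 0xAC4E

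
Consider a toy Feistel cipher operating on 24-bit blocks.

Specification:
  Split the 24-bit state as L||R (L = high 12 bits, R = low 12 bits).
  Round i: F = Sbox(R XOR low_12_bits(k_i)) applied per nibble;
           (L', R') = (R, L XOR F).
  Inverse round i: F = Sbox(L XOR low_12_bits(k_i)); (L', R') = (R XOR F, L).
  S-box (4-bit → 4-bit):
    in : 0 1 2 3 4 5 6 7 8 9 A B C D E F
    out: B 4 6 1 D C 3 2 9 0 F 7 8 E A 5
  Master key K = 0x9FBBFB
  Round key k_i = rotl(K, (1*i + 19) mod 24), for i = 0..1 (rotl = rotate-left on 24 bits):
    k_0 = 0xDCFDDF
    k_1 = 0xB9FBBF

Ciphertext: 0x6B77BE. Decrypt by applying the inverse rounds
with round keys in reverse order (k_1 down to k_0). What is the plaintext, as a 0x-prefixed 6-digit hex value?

0xB5E907

s_0 = ciphertext = 0x6B77BE
s_1 = InvRound(s_0, k_1) = 0x9076B7
s_2 = InvRound(s_1, k_0) = 0xB5E907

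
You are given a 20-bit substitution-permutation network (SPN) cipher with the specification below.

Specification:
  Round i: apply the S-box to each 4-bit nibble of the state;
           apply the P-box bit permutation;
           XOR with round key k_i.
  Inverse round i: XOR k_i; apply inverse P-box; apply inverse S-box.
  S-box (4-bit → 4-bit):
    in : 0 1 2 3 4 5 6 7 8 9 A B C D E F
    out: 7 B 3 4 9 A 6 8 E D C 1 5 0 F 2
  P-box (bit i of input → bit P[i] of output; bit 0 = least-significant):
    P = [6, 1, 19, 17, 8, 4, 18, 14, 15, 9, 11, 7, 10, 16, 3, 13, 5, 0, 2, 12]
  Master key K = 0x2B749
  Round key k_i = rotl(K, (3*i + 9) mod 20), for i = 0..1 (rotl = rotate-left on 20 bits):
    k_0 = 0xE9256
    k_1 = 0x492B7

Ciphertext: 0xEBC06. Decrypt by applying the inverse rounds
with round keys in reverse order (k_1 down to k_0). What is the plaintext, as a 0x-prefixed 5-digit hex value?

s_0 = ciphertext = 0xEBC06
s_1 = InvRound(s_0, k_1) = 0x248FA
s_2 = InvRound(s_1, k_0) = 0x93EA3

0x93EA3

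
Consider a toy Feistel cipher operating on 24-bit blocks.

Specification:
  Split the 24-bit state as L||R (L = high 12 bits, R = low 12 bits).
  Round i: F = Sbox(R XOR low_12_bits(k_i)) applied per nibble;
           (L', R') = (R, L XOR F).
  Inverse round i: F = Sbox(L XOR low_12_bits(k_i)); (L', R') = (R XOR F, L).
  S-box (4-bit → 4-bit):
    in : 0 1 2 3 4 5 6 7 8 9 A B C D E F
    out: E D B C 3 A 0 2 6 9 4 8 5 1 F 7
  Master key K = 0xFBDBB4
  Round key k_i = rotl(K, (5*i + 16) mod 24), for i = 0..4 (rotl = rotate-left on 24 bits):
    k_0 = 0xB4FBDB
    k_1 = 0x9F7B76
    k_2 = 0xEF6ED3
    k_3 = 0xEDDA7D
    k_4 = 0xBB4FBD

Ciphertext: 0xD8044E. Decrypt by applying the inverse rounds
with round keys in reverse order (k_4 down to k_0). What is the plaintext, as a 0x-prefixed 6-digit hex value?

0x7EB6CC

s_0 = ciphertext = 0xD8044E
s_1 = InvRound(s_0, k_4) = 0xF8FD80
s_2 = InvRound(s_1, k_3) = 0x7FBF8F
s_3 = InvRound(s_2, k_2) = 0x6397FB
s_4 = InvRound(s_3, k_1) = 0x6CC639
s_5 = InvRound(s_4, k_0) = 0x7EB6CC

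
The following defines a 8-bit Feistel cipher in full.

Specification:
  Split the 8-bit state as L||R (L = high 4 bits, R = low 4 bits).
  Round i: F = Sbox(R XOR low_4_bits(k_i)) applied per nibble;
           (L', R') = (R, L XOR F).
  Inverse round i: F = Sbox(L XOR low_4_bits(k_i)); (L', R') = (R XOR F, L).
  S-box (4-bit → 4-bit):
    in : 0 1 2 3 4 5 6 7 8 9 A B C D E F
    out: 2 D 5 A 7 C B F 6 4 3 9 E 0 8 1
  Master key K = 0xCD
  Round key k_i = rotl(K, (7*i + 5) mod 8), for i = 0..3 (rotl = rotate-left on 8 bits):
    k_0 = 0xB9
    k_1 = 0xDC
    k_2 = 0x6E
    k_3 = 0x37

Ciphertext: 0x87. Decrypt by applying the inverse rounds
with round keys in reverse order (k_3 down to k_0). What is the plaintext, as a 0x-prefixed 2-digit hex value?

s_0 = ciphertext = 0x87
s_1 = InvRound(s_0, k_3) = 0x68
s_2 = InvRound(s_1, k_2) = 0xE6
s_3 = InvRound(s_2, k_1) = 0x3E
s_4 = InvRound(s_3, k_0) = 0xD3

0xD3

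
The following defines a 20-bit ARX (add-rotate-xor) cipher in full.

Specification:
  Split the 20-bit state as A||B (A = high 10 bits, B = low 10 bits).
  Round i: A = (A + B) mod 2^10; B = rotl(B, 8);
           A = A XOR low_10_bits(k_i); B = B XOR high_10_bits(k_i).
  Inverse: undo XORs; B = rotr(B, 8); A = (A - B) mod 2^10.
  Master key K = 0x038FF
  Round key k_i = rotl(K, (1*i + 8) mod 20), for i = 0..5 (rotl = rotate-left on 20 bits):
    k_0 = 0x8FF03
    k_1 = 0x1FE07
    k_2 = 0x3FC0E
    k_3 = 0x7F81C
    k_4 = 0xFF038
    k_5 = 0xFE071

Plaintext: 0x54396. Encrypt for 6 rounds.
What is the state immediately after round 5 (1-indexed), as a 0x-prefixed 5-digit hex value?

0xCF6D5

s_0 = plaintext = 0x54396
s_1 = Round(s_0, k_0) = 0xF94DA
s_2 = Round(s_1, k_1) = 0xAE249
s_3 = Round(s_2, k_2) = 0x43D6D
s_4 = Round(s_3, k_3) = 0x980A5
s_5 = Round(s_4, k_4) = 0xCF6D5
s_6 = Round(s_5, k_5) = 0x98E4D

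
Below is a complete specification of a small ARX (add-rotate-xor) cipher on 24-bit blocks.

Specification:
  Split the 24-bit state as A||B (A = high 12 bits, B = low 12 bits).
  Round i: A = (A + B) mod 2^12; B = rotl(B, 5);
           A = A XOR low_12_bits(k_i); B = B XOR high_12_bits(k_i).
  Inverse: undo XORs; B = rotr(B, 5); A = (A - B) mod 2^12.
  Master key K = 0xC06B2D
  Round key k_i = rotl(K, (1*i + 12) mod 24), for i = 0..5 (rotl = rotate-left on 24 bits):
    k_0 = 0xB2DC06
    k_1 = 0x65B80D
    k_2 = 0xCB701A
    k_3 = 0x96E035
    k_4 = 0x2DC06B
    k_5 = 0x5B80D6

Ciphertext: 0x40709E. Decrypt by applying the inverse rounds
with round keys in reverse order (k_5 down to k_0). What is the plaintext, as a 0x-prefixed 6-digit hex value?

s_0 = ciphertext = 0x40709E
s_1 = InvRound(s_0, k_5) = 0x1A8329
s_2 = InvRound(s_1, k_4) = 0x734A8F
s_3 = InvRound(s_2, k_3) = 0x66209F
s_4 = InvRound(s_3, k_2) = 0x217461
s_5 = InvRound(s_4, k_1) = 0xD09D11
s_6 = InvRound(s_5, k_0) = 0x2DEE31

0x2DEE31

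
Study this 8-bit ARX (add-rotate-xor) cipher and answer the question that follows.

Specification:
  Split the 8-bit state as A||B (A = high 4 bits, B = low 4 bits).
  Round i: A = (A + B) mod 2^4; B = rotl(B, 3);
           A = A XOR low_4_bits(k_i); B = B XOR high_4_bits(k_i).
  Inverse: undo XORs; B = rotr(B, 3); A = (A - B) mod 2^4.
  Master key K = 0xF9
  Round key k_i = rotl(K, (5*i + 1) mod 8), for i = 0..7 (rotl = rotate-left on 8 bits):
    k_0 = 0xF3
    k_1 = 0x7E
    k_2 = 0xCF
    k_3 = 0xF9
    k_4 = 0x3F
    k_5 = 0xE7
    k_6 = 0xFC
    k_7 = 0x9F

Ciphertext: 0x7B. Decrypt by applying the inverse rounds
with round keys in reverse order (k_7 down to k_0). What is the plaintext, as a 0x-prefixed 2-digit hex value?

0xDB

s_0 = ciphertext = 0x7B
s_1 = InvRound(s_0, k_7) = 0x44
s_2 = InvRound(s_1, k_6) = 0x17
s_3 = InvRound(s_2, k_5) = 0x33
s_4 = InvRound(s_3, k_4) = 0xC0
s_5 = InvRound(s_4, k_3) = 0x6F
s_6 = InvRound(s_5, k_2) = 0x36
s_7 = InvRound(s_6, k_1) = 0xB2
s_8 = InvRound(s_7, k_0) = 0xDB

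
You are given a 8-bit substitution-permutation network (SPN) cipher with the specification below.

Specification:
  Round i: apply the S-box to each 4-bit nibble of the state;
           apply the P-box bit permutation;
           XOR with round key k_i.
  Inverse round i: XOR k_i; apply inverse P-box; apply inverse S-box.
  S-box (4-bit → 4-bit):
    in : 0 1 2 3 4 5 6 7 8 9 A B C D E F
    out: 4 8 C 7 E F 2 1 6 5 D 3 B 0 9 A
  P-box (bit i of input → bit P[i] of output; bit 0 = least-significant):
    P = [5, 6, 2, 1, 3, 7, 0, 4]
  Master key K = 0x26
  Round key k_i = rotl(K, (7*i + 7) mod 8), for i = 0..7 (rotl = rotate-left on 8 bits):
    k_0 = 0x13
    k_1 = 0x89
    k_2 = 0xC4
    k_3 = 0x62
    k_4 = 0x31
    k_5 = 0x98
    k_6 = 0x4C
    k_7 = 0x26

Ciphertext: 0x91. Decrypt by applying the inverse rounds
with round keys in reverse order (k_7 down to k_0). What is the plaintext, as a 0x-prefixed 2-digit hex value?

0xF7

s_0 = ciphertext = 0x91
s_1 = InvRound(s_0, k_7) = 0x4A
s_2 = InvRound(s_1, k_6) = 0xD2
s_3 = InvRound(s_2, k_5) = 0x7F
s_4 = InvRound(s_3, k_4) = 0x74
s_5 = InvRound(s_4, k_3) = 0x12
s_6 = InvRound(s_5, k_2) = 0xF4
s_7 = InvRound(s_6, k_1) = 0xA3
s_8 = InvRound(s_7, k_0) = 0xF7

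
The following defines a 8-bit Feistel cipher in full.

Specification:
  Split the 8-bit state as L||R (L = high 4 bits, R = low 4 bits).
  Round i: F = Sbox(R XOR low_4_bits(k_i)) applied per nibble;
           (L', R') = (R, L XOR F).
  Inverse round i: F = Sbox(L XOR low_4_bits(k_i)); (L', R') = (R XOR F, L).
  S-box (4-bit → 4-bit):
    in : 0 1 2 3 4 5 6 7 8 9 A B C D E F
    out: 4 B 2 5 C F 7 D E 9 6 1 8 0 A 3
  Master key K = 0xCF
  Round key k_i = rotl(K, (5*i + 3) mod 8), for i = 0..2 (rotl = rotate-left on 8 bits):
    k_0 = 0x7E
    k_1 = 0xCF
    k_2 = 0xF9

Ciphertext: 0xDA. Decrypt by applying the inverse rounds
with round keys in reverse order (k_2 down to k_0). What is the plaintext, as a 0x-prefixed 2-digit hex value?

0x04

s_0 = ciphertext = 0xDA
s_1 = InvRound(s_0, k_2) = 0x6D
s_2 = InvRound(s_1, k_1) = 0x46
s_3 = InvRound(s_2, k_0) = 0x04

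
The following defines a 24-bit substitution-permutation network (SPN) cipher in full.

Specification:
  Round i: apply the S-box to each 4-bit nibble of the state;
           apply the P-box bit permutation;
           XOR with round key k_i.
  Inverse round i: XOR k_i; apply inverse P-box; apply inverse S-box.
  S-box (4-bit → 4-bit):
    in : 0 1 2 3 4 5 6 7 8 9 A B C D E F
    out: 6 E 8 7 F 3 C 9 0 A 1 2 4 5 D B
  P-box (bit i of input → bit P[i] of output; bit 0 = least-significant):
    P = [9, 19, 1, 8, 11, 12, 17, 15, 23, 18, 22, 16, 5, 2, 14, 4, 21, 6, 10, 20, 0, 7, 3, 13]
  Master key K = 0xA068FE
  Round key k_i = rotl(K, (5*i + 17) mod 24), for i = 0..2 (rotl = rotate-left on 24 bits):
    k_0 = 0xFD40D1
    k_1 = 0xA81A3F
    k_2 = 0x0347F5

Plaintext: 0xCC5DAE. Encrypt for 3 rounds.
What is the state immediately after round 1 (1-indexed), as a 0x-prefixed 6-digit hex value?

s_0 = plaintext = 0xCC5DAE
s_1 = Round(s_0, k_0) = 0x3D4FFF
s_2 = Round(s_1, k_1) = 0x05C582
s_3 = Round(s_2, k_2) = 0xA7063D

0x3D4FFF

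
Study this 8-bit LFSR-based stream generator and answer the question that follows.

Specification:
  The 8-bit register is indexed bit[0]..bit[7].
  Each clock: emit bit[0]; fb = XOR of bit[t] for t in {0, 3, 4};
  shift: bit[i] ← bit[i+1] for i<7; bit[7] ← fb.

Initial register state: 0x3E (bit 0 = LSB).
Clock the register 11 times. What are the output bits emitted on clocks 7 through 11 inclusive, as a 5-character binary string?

00010

reg_0 = 0x3E
clock 1: out=0, reg = 0x1F
clock 2: out=1, reg = 0x8F
clock 3: out=1, reg = 0x47
clock 4: out=1, reg = 0xA3
clock 5: out=1, reg = 0xD1
clock 6: out=1, reg = 0x68
clock 7: out=0, reg = 0xB4
clock 8: out=0, reg = 0xDA
clock 9: out=0, reg = 0x6D
clock 10: out=1, reg = 0x36
clock 11: out=0, reg = 0x9B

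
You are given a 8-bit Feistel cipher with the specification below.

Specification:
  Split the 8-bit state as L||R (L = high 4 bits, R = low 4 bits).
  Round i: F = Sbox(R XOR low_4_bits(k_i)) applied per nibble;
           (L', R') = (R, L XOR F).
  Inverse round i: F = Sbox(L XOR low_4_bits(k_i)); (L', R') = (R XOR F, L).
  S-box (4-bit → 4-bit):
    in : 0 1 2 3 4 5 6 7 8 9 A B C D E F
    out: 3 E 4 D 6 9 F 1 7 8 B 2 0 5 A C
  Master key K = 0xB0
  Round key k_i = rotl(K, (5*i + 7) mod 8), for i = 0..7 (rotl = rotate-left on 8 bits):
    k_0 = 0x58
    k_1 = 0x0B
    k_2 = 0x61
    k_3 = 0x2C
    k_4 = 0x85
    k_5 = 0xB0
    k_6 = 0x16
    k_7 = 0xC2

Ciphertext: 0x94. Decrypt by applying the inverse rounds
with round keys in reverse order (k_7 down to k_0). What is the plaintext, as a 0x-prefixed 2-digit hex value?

0x57

s_0 = ciphertext = 0x94
s_1 = InvRound(s_0, k_7) = 0x69
s_2 = InvRound(s_1, k_6) = 0xA6
s_3 = InvRound(s_2, k_5) = 0xDA
s_4 = InvRound(s_3, k_4) = 0xDD
s_5 = InvRound(s_4, k_3) = 0x3D
s_6 = InvRound(s_5, k_2) = 0x93
s_7 = InvRound(s_6, k_1) = 0x79
s_8 = InvRound(s_7, k_0) = 0x57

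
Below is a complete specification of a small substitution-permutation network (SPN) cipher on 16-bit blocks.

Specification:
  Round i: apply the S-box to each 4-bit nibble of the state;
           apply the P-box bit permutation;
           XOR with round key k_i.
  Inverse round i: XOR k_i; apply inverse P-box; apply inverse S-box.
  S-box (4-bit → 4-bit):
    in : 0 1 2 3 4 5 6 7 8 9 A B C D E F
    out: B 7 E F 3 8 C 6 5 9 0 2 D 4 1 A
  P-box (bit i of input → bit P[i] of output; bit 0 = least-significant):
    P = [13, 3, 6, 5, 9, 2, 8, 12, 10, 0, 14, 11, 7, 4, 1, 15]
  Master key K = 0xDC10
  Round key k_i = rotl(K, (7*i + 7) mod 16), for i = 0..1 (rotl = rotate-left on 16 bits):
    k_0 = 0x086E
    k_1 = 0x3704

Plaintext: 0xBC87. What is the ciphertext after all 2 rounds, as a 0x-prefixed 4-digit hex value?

0x64F1

s_0 = plaintext = 0xBC87
s_1 = Round(s_0, k_0) = 0x4736
s_2 = Round(s_1, k_1) = 0x64F1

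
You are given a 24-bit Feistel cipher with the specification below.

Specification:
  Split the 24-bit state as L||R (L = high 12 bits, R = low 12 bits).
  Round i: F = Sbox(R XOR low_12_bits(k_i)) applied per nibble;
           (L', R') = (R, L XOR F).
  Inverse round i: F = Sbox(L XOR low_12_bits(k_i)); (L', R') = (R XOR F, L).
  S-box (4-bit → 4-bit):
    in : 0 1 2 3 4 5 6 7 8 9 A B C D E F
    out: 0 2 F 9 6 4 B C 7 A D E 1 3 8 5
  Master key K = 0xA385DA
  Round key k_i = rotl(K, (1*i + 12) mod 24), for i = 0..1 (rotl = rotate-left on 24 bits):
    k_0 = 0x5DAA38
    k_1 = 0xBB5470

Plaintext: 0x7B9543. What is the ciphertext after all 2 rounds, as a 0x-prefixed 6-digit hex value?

0x277E4F

s_0 = plaintext = 0x7B9543
s_1 = Round(s_0, k_0) = 0x543277
s_2 = Round(s_1, k_1) = 0x277E4F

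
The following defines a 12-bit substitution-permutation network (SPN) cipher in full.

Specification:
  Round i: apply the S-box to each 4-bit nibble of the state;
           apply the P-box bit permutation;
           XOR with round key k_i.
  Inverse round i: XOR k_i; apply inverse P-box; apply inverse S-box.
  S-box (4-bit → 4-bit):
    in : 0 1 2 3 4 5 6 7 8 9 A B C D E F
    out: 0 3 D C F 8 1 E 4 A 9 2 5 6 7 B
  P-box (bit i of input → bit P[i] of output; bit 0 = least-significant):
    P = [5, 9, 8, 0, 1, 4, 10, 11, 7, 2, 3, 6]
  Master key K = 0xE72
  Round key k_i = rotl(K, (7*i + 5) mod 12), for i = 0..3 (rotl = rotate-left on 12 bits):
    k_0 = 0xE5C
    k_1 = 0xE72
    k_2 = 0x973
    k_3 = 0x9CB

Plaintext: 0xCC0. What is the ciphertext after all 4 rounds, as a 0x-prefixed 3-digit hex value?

0x072

s_0 = plaintext = 0xCC0
s_1 = Round(s_0, k_0) = 0xAD6
s_2 = Round(s_1, k_1) = 0xA82
s_3 = Round(s_2, k_2) = 0xC92
s_4 = Round(s_3, k_3) = 0x072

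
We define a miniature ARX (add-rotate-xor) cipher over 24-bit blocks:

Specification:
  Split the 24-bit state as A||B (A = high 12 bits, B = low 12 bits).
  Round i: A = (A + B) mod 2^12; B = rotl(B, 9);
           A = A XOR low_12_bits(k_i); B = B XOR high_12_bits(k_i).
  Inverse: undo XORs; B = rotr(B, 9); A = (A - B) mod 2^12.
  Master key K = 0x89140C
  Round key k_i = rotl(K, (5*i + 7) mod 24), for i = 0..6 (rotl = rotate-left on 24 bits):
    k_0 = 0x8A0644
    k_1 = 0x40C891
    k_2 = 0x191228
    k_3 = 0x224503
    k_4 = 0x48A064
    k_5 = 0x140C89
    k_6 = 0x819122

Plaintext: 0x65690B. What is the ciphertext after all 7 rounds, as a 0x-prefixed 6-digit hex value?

s_0 = plaintext = 0x65690B
s_1 = Round(s_0, k_0) = 0x925F81
s_2 = Round(s_1, k_1) = 0x0377FC
s_3 = Round(s_2, k_2) = 0xA1B96E
s_4 = Round(s_3, k_3) = 0x68AF09
s_5 = Round(s_4, k_4) = 0x5F776B
s_6 = Round(s_5, k_5) = 0x1EB7AD
s_7 = Round(s_6, k_6) = 0x8BA2EC

0x8BA2EC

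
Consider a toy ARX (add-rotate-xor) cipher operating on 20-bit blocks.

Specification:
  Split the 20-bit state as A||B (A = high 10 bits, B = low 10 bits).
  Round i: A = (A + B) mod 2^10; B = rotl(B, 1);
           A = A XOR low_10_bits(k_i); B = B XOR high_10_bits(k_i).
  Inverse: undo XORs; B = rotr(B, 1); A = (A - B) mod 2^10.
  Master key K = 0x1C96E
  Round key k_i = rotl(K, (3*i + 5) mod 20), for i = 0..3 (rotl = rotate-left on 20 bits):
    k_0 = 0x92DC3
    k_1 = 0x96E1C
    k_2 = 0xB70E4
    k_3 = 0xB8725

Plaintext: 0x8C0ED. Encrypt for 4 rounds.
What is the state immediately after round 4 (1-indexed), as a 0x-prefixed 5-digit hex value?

s_0 = plaintext = 0x8C0ED
s_1 = Round(s_0, k_0) = 0xB7B91
s_2 = Round(s_1, k_1) = 0x1CD78
s_3 = Round(s_2, k_2) = 0x43C2C
s_4 = Round(s_3, k_3) = 0x87AB9

0x87AB9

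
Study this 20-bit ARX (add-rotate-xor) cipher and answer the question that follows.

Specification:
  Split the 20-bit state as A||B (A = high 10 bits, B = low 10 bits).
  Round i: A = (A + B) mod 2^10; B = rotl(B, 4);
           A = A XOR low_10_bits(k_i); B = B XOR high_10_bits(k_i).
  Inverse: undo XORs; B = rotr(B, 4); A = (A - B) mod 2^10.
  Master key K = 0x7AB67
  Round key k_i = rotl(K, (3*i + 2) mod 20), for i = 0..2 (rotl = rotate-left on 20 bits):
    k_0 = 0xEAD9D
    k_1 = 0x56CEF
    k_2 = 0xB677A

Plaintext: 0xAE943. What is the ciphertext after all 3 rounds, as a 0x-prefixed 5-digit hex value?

0xAF18B

s_0 = plaintext = 0xAE943
s_1 = Round(s_0, k_0) = 0x9839E
s_2 = Round(s_1, k_1) = 0x444B5
s_3 = Round(s_2, k_2) = 0xAF18B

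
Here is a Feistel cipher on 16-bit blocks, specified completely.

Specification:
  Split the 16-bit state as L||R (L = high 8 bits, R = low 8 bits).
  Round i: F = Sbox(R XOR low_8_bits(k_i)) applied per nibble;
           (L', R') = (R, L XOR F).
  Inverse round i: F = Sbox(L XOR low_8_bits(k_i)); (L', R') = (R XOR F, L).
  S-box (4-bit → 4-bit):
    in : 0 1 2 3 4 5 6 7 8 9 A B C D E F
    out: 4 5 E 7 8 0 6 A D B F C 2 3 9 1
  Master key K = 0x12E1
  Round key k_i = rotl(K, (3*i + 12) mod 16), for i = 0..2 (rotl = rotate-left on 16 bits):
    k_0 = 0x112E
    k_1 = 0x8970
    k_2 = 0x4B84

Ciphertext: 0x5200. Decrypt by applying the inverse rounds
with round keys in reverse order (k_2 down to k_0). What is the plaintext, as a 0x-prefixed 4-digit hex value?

0x29D4

s_0 = ciphertext = 0x5200
s_1 = InvRound(s_0, k_2) = 0x3652
s_2 = InvRound(s_1, k_1) = 0xD436
s_3 = InvRound(s_2, k_0) = 0x29D4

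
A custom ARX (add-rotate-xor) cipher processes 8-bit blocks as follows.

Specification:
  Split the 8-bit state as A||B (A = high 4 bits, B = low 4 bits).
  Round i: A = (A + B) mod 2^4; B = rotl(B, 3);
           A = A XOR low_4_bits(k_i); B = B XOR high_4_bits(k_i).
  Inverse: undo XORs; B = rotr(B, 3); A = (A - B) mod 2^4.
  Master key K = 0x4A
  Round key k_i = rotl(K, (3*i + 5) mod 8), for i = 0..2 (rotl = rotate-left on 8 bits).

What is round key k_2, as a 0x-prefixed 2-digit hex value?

K = 0x4A
k_0 = rotl(K, (3*0+5) mod 8) = rotl(K, 5) = 0x49
k_1 = rotl(K, (3*1+5) mod 8) = rotl(K, 0) = 0x4A
k_2 = rotl(K, (3*2+5) mod 8) = rotl(K, 3) = 0x52

0x52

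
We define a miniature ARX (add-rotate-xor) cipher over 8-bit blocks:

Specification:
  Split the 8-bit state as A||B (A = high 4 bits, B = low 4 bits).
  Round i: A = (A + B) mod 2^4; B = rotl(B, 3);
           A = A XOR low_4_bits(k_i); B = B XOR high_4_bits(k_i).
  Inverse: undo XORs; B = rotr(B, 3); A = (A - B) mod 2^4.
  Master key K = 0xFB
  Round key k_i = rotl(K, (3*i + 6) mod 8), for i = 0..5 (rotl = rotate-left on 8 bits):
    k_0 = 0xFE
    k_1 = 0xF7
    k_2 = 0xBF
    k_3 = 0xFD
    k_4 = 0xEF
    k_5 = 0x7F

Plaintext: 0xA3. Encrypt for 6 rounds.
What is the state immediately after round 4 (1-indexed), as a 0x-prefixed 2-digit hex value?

0xF1

s_0 = plaintext = 0xA3
s_1 = Round(s_0, k_0) = 0x36
s_2 = Round(s_1, k_1) = 0xEC
s_3 = Round(s_2, k_2) = 0x5D
s_4 = Round(s_3, k_3) = 0xF1
s_5 = Round(s_4, k_4) = 0xF6
s_6 = Round(s_5, k_5) = 0xA4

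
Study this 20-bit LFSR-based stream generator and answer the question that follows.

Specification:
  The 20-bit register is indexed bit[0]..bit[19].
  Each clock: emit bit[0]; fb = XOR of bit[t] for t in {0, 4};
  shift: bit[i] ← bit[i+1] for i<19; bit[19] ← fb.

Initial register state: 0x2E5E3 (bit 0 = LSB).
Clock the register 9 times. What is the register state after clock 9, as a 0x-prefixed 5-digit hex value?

reg_0 = 0x2E5E3
clock 1: out=1, reg = 0x972F1
clock 2: out=1, reg = 0x4B978
clock 3: out=0, reg = 0xA5CBC
clock 4: out=0, reg = 0xD2E5E
clock 5: out=0, reg = 0xE972F
clock 6: out=1, reg = 0xF4B97
clock 7: out=1, reg = 0x7A5CB
clock 8: out=1, reg = 0xBD2E5
clock 9: out=1, reg = 0xDE972

0xDE972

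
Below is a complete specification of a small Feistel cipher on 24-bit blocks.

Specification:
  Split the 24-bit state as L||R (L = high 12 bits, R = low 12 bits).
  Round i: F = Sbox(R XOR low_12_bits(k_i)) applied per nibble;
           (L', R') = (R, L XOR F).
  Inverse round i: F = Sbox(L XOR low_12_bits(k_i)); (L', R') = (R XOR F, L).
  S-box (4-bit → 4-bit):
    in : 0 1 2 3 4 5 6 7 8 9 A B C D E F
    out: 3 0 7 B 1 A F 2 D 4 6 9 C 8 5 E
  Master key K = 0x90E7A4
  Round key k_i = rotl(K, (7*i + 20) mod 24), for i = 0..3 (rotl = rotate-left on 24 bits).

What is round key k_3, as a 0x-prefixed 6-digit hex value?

K = 0x90E7A4
k_0 = rotl(K, (7*0+20) mod 24) = rotl(K, 20) = 0x490E7A
k_1 = rotl(K, (7*1+20) mod 24) = rotl(K, 3) = 0x873D24
k_2 = rotl(K, (7*2+20) mod 24) = rotl(K, 10) = 0x9E9243
k_3 = rotl(K, (7*3+20) mod 24) = rotl(K, 17) = 0x4921CF

0x4921CF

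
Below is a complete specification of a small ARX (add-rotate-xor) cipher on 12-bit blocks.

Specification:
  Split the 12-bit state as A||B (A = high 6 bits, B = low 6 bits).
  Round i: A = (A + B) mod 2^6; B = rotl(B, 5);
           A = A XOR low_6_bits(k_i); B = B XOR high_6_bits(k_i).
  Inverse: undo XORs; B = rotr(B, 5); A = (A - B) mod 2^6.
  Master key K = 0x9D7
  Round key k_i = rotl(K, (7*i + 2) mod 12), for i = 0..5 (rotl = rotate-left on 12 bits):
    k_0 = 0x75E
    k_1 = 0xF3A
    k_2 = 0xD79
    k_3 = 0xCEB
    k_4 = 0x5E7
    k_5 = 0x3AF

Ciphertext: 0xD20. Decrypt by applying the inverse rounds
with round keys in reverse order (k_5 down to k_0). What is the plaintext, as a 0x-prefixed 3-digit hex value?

s_0 = ciphertext = 0xD20
s_1 = InvRound(s_0, k_5) = 0xF9D
s_2 = InvRound(s_1, k_4) = 0x154
s_3 = InvRound(s_2, k_3) = 0x7CF
s_4 = InvRound(s_3, k_2) = 0xC75
s_5 = InvRound(s_4, k_1) = 0xE52
s_6 = InvRound(s_5, k_0) = 0x25E

0x25E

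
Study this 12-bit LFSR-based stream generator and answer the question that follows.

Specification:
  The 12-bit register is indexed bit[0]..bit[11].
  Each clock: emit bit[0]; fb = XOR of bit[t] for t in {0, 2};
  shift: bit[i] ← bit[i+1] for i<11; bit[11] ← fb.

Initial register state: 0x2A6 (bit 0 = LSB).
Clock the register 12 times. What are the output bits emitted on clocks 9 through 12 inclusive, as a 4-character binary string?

reg_0 = 0x2A6
clock 1: out=0, reg = 0x953
clock 2: out=1, reg = 0xCA9
clock 3: out=1, reg = 0xE54
clock 4: out=0, reg = 0xF2A
clock 5: out=0, reg = 0x795
clock 6: out=1, reg = 0x3CA
clock 7: out=0, reg = 0x1E5
clock 8: out=1, reg = 0x0F2
clock 9: out=0, reg = 0x079
clock 10: out=1, reg = 0x83C
clock 11: out=0, reg = 0xC1E
clock 12: out=0, reg = 0xE0F

0100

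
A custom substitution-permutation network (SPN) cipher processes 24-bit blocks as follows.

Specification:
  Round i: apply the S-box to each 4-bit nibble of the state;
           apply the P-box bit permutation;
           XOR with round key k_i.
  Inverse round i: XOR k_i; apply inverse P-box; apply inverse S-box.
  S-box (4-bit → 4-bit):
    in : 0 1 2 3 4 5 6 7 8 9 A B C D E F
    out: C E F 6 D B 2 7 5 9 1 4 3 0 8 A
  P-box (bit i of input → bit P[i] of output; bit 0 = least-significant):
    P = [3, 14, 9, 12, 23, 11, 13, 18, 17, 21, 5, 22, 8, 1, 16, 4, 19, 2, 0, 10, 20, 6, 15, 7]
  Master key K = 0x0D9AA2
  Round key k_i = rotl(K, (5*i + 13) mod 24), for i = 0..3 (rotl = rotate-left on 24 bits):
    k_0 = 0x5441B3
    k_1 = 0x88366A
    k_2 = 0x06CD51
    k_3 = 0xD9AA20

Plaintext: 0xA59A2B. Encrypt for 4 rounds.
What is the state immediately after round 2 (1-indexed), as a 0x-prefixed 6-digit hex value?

0x507420

s_0 = plaintext = 0xA59A2B
s_1 = Round(s_0, k_0) = 0xCA6EA7
s_2 = Round(s_1, k_1) = 0x507420
s_3 = Round(s_2, k_2) = 0xD1F2B2
s_4 = Round(s_3, k_3) = 0xBBDC1F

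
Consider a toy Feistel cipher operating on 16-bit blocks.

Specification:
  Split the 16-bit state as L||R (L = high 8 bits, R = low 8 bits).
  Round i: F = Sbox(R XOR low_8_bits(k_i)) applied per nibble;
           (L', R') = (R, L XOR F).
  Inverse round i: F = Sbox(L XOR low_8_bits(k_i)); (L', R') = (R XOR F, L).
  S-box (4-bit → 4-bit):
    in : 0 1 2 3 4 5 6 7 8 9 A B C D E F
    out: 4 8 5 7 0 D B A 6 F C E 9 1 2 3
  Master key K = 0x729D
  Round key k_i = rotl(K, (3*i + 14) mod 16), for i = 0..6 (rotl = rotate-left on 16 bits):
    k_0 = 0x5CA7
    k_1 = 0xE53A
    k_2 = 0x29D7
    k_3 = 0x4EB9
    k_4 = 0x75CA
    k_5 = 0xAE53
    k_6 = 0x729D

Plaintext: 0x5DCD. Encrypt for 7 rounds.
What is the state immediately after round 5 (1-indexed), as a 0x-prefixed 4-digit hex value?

s_0 = plaintext = 0x5DCD
s_1 = Round(s_0, k_0) = 0xCDE1
s_2 = Round(s_1, k_1) = 0xE1D3
s_3 = Round(s_2, k_2) = 0xD3A1
s_4 = Round(s_3, k_3) = 0xA155
s_5 = Round(s_4, k_4) = 0x5552
s_6 = Round(s_5, k_5) = 0x521D
s_7 = Round(s_6, k_6) = 0x1D36

0x5552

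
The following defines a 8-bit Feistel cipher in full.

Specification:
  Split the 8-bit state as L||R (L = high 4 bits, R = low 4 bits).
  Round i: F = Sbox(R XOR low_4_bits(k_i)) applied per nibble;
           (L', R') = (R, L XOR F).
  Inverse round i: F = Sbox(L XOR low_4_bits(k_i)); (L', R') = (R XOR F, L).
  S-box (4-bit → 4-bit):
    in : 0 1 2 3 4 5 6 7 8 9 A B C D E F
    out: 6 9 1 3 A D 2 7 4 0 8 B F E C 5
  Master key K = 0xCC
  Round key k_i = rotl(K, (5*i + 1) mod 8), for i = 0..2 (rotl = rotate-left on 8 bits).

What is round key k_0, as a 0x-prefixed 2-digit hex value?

K = 0xCC
k_0 = rotl(K, (5*0+1) mod 8) = rotl(K, 1) = 0x99

0x99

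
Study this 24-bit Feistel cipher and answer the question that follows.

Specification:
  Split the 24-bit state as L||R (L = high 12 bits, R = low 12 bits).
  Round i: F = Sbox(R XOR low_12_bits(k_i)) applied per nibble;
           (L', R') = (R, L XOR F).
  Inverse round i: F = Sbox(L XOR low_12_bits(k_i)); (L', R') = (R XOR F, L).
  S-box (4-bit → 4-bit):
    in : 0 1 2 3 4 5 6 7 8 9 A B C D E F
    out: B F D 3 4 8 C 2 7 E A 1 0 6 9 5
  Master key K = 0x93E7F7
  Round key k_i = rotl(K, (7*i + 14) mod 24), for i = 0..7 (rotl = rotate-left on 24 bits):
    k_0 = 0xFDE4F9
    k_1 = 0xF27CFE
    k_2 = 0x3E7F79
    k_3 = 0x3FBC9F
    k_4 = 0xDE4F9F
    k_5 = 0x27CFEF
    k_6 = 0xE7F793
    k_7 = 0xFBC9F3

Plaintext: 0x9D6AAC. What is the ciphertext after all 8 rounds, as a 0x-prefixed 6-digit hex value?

0xEAABC8

s_0 = plaintext = 0x9D6AAC
s_1 = Round(s_0, k_0) = 0xAAC05E
s_2 = Round(s_1, k_1) = 0x05EA07
s_3 = Round(s_2, k_2) = 0xA07877
s_4 = Round(s_3, k_3) = 0x877E90
s_5 = Round(s_4, k_4) = 0xE907C2
s_6 = Round(s_5, k_5) = 0x7C2946
s_7 = Round(s_6, k_6) = 0x946EAA
s_8 = Round(s_7, k_7) = 0xEAABC8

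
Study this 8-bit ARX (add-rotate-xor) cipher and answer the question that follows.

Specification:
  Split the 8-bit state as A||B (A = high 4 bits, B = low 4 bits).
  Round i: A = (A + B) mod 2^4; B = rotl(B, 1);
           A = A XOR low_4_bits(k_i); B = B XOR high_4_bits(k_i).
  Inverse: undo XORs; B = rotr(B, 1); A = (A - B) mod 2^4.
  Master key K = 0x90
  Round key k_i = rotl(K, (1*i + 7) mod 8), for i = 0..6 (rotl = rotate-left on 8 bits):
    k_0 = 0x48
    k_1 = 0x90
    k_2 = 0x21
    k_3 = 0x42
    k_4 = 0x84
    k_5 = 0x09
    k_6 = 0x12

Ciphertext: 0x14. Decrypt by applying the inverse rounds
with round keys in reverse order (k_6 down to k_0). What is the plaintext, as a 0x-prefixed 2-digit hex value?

0x1A

s_0 = ciphertext = 0x14
s_1 = InvRound(s_0, k_6) = 0x9A
s_2 = InvRound(s_1, k_5) = 0xB5
s_3 = InvRound(s_2, k_4) = 0x1E
s_4 = InvRound(s_3, k_3) = 0xE5
s_5 = InvRound(s_4, k_2) = 0x4B
s_6 = InvRound(s_5, k_1) = 0x31
s_7 = InvRound(s_6, k_0) = 0x1A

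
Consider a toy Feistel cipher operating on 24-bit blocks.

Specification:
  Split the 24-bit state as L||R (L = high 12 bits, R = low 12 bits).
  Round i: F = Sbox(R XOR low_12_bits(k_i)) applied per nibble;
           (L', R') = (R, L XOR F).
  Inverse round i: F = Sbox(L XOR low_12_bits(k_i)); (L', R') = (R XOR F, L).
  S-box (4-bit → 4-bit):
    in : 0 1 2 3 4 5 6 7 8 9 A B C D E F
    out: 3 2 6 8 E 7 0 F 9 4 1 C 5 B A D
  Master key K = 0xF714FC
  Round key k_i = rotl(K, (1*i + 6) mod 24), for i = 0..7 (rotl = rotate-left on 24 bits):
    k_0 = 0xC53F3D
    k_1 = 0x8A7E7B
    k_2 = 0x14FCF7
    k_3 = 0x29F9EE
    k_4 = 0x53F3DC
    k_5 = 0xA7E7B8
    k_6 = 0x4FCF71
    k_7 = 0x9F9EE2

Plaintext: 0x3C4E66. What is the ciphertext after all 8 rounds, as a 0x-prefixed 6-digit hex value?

s_0 = plaintext = 0x3C4E66
s_1 = Round(s_0, k_0) = 0xE661B8
s_2 = Round(s_1, k_1) = 0x1B833E
s_3 = Round(s_2, k_2) = 0x33ECEC
s_4 = Round(s_3, k_3) = 0xCEC408
s_5 = Round(s_4, k_4) = 0x408352
s_6 = Round(s_5, k_5) = 0x352AA9
s_7 = Round(s_6, k_6) = 0xAA94EB
s_8 = Round(s_7, k_7) = 0x4EBB9D

0x4EBB9D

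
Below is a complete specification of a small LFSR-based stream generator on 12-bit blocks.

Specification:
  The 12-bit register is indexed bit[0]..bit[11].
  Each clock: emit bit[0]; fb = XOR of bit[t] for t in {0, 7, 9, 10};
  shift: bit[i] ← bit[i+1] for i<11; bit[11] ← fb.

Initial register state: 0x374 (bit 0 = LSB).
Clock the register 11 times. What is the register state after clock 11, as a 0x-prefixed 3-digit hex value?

0xBEE

reg_0 = 0x374
clock 1: out=0, reg = 0x9BA
clock 2: out=0, reg = 0xCDD
clock 3: out=1, reg = 0xE6E
clock 4: out=0, reg = 0x737
clock 5: out=1, reg = 0xB9B
clock 6: out=1, reg = 0xDCD
clock 7: out=1, reg = 0xEE6
clock 8: out=0, reg = 0xF73
clock 9: out=1, reg = 0xFB9
clock 10: out=1, reg = 0x7DC
clock 11: out=0, reg = 0xBEE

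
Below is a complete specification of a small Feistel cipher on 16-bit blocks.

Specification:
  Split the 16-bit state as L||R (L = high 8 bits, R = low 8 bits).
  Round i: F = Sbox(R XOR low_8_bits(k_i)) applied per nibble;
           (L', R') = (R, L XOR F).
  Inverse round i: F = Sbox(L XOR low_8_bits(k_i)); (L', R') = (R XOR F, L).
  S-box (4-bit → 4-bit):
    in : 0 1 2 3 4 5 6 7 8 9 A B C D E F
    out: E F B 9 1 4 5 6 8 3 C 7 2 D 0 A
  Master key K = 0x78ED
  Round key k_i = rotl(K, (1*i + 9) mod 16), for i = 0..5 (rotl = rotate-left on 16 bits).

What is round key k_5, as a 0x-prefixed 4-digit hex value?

K = 0x78ED
k_0 = rotl(K, (1*0+9) mod 16) = rotl(K, 9) = 0xDAF1
k_1 = rotl(K, (1*1+9) mod 16) = rotl(K, 10) = 0xB5E3
k_2 = rotl(K, (1*2+9) mod 16) = rotl(K, 11) = 0x6BC7
k_3 = rotl(K, (1*3+9) mod 16) = rotl(K, 12) = 0xD78E
k_4 = rotl(K, (1*4+9) mod 16) = rotl(K, 13) = 0xAF1D
k_5 = rotl(K, (1*5+9) mod 16) = rotl(K, 14) = 0x5E3B

0x5E3B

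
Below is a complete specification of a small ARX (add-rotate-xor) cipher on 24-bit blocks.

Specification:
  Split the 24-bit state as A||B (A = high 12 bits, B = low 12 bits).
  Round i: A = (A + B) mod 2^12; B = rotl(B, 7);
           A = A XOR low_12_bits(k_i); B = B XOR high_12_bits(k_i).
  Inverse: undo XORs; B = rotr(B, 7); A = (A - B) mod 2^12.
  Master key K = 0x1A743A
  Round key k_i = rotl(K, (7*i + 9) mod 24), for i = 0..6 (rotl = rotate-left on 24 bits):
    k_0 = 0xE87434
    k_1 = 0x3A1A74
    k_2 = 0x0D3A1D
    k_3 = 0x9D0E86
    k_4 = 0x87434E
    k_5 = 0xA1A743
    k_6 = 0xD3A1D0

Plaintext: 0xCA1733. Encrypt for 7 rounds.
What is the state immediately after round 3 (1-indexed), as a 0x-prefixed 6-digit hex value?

s_0 = plaintext = 0xCA1733
s_1 = Round(s_0, k_0) = 0x7E073E
s_2 = Round(s_1, k_1) = 0x56AC98
s_3 = Round(s_2, k_2) = 0x81FCB7
s_4 = Round(s_3, k_3) = 0xA50235
s_5 = Round(s_4, k_4) = 0xFCB2E5
s_6 = Round(s_5, k_5) = 0x5F388D
s_7 = Round(s_6, k_6) = 0xF50BFE

0x81FCB7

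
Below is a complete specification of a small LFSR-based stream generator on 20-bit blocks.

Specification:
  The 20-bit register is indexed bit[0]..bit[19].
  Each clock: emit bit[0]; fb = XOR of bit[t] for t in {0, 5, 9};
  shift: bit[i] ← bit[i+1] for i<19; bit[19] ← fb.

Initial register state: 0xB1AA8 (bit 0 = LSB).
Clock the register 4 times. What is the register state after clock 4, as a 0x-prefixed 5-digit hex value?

0x0B1AA

reg_0 = 0xB1AA8
clock 1: out=0, reg = 0x58D54
clock 2: out=0, reg = 0x2C6AA
clock 3: out=0, reg = 0x16355
clock 4: out=1, reg = 0x0B1AA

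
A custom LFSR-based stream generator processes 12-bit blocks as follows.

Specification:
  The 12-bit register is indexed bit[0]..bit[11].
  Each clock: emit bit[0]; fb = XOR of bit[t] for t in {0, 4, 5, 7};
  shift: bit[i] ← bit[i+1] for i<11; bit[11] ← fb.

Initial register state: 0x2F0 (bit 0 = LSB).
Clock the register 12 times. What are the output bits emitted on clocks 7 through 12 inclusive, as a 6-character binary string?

110100

reg_0 = 0x2F0
clock 1: out=0, reg = 0x978
clock 2: out=0, reg = 0x4BC
clock 3: out=0, reg = 0xA5E
clock 4: out=0, reg = 0xD2F
clock 5: out=1, reg = 0x697
clock 6: out=1, reg = 0xB4B
clock 7: out=1, reg = 0xDA5
clock 8: out=1, reg = 0xED2
clock 9: out=0, reg = 0x769
clock 10: out=1, reg = 0x3B4
clock 11: out=0, reg = 0x9DA
clock 12: out=0, reg = 0x4ED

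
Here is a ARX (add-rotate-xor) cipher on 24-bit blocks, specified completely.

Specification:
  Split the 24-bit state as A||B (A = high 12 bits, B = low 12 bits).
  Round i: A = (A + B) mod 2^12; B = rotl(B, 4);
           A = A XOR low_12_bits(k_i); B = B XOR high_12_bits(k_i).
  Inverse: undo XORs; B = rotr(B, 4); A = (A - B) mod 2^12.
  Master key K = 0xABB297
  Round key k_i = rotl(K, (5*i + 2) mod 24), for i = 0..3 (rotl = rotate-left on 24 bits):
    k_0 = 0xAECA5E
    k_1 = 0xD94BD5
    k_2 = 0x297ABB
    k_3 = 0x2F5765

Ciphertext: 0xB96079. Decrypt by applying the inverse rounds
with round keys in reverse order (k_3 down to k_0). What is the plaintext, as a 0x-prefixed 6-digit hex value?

s_0 = ciphertext = 0xB96079
s_1 = InvRound(s_0, k_3) = 0x0CBC28
s_2 = InvRound(s_1, k_2) = 0xA85FEB
s_3 = InvRound(s_2, k_1) = 0x229F27
s_4 = InvRound(s_3, k_0) = 0xD1BB5C

0xD1BB5C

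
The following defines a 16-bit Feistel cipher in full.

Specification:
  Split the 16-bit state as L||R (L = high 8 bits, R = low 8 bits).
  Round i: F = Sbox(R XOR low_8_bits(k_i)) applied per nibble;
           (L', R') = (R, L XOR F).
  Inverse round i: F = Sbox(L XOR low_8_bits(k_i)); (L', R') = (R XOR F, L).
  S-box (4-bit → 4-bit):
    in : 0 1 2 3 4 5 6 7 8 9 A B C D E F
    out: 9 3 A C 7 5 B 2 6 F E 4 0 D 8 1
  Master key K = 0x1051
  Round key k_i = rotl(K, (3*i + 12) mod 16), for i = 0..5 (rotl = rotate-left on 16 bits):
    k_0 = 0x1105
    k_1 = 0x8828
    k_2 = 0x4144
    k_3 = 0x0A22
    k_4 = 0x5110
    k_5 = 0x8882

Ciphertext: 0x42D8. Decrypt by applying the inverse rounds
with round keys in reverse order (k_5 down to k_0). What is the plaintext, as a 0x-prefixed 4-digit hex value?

s_0 = ciphertext = 0x42D8
s_1 = InvRound(s_0, k_5) = 0xD142
s_2 = InvRound(s_1, k_4) = 0x41D1
s_3 = InvRound(s_2, k_3) = 0x6D41
s_4 = InvRound(s_3, k_2) = 0xEE6D
s_5 = InvRound(s_4, k_1) = 0x66EE
s_6 = InvRound(s_5, k_0) = 0x5266

0x5266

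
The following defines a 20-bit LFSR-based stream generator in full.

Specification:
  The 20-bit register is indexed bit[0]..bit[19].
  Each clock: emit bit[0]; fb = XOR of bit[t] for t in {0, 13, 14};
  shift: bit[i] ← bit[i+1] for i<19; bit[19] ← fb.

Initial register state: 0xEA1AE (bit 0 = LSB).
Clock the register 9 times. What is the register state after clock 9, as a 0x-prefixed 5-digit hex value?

reg_0 = 0xEA1AE
clock 1: out=0, reg = 0xF50D7
clock 2: out=1, reg = 0x7A86B
clock 3: out=1, reg = 0x3D435
clock 4: out=1, reg = 0x1EA1A
clock 5: out=0, reg = 0x0F50D
clock 6: out=1, reg = 0x87A86
clock 7: out=0, reg = 0x43D43
clock 8: out=1, reg = 0x21EA1
clock 9: out=1, reg = 0x90F50

0x90F50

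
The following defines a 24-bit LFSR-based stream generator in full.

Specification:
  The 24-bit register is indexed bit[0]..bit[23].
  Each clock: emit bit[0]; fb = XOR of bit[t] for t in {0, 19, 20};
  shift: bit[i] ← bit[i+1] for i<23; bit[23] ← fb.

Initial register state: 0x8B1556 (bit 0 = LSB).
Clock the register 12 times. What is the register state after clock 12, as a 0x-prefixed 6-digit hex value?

0xB5F8B1

reg_0 = 0x8B1556
clock 1: out=0, reg = 0xC58AAB
clock 2: out=1, reg = 0xE2C555
clock 3: out=1, reg = 0xF162AA
clock 4: out=0, reg = 0xF8B155
clock 5: out=1, reg = 0xFC58AA
clock 6: out=0, reg = 0x7E2C55
clock 7: out=1, reg = 0xBF162A
clock 8: out=0, reg = 0x5F8B15
clock 9: out=1, reg = 0xAFC58A
clock 10: out=0, reg = 0xD7E2C5
clock 11: out=1, reg = 0x6BF162
clock 12: out=0, reg = 0xB5F8B1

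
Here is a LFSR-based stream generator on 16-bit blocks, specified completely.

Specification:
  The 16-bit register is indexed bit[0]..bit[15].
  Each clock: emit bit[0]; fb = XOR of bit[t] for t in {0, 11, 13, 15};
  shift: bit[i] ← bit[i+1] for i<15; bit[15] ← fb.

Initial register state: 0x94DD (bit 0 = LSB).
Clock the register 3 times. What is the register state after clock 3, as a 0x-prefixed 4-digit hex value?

reg_0 = 0x94DD
clock 1: out=1, reg = 0x4A6E
clock 2: out=0, reg = 0xA537
clock 3: out=1, reg = 0xD29B

0xD29B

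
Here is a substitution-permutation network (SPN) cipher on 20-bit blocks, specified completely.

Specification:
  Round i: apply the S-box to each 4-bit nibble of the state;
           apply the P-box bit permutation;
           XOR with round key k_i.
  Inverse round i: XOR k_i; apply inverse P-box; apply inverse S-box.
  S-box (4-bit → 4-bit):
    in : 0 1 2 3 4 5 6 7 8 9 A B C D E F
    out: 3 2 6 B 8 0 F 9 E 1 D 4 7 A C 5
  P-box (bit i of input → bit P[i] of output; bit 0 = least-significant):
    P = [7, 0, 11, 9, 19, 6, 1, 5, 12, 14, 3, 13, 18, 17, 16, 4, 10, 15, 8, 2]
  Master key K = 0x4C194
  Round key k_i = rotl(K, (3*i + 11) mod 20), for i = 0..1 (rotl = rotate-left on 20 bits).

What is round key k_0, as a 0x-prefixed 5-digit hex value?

K = 0x4C194
k_0 = rotl(K, (3*0+11) mod 20) = rotl(K, 11) = 0xCA260

0xCA260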